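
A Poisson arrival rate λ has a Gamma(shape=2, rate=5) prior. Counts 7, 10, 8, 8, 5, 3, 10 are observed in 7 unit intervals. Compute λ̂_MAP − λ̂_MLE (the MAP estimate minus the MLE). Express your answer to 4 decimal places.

MAP − MLE = -2.9524

Σxᵢ = 51. Posterior is Gamma(53, 12); MAP = (53−1)/12 = 52/12 ≈ 4.33333.
MLE = x̄ = 51/7 ≈ 7.28571.
Difference = 52/12 − 51/7 = -62/21 ≈ -2.9524.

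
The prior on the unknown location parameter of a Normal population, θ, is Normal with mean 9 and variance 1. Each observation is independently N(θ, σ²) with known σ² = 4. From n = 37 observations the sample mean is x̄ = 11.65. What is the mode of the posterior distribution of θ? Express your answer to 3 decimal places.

n = 37, x̄ = 11.65.
For a Normal prior and Normal likelihood with known variance, the posterior is Normal; its mode equals its mean, the precision-weighted average.
Prior precision 1/σ₀² = 1/1 = 1; data precision n/σ² = 37/4 = 9.25.
θ̂ = (1·9 + 9.25·11.65) / (1 + 9.25) = 116.7625/10.25 = 9341/820 ≈ 11.391.

θ̂_MAP = 11.391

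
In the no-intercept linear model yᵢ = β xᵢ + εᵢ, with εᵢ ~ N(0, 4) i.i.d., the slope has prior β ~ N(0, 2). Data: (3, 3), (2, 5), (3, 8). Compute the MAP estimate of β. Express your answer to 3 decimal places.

β̂_MAP = 1.792

log p(β | y) = −Σ(yᵢ − βxᵢ)²/(2·4) − β²/(2·2) + const.
Setting the derivative to zero: Σxᵢ(yᵢ − βxᵢ)/4 − β/2 = 0, so β = Σxᵢyᵢ / (Σxᵢ² + σ²/τ²).
Σxᵢyᵢ = 3·3 + 2·5 + 3·8 = 43; Σxᵢ² = 22; σ²/τ² = 2.
β̂_MAP = 43 / (22 + 2) = 43/24 ≈ 1.792.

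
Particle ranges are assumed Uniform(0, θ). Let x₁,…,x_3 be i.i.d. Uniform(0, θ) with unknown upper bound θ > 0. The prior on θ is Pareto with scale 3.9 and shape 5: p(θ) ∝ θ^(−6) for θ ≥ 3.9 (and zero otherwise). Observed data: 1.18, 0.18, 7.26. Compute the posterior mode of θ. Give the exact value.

The Uniform(0, θ) likelihood is θ^(−n) for θ ≥ max(xᵢ), zero otherwise. Here max(xᵢ) = 7.26.
Posterior ∝ θ^(−6) · θ^(−3) = θ^(−9) on θ ≥ max(3.9, 7.26) = 7.26.
This density is strictly decreasing in θ, so the posterior mode lies at the lower boundary of the support.

θ̂_MAP = 7.26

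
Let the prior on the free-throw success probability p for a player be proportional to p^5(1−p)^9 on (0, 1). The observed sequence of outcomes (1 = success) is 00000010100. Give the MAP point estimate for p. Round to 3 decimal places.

The prior density ∝ p^5(1−p)^9 is the kernel of Beta(6, 10).
Data: 2 successes in 11 trials (from the sequence). The binomial likelihood contributes p^2(1−p)^9, so the posterior is Beta(6+2, 10+9) = Beta(8, 19).
For Beta(a, b) with a, b > 1 the mode is (a−1)/(a+b−2) = 7/25 ≈ 0.280.

p̂_MAP = 0.280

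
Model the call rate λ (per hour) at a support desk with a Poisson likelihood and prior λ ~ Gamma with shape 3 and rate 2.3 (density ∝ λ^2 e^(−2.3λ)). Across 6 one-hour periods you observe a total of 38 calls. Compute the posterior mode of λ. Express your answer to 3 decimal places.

Σxᵢ = 38, n = 6.
Posterior ∝ λ^2e^(−2.3λ) · λ^38e^(−6λ) = λ^40e^(−8.3λ), i.e. Gamma(shape=41, rate=8.3).
The mode of a Gamma(a, b) with a ≥ 1 (shape–rate) is (a−1)/b = 40/8.3 ≈ 4.819.

λ̂_MAP = 4.819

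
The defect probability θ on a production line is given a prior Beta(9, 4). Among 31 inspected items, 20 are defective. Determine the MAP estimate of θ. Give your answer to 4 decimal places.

Prior: Beta(9, 4).
Data: 20 successes in 31 trials. The binomial likelihood contributes θ^20(1−θ)^11, so the posterior is Beta(9+20, 4+11) = Beta(29, 15).
For Beta(a, b) with a, b > 1 the mode is (a−1)/(a+b−2) = 28/42 ≈ 0.6667.

θ̂_MAP = 0.6667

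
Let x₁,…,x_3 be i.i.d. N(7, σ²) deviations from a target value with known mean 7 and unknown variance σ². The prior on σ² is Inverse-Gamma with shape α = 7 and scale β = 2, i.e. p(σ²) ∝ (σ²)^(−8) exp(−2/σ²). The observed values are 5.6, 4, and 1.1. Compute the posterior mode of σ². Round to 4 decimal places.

Sum of squared deviations about the known mean: SS = (5.6−7)² + (4−7)² + (1.1−7)² = 45.77.
The Normal likelihood contributes (σ²)^(−n/2) exp(−SS/(2σ²)), so the posterior is Inverse-Gamma(α + n/2, β + SS/2) = Inverse-Gamma(8.5, 24.885).
The mode of Inverse-Gamma(a, b) is b/(a+1) = 24.885/9.5 ≈ 2.6195.

σ̂²_MAP = 2.6195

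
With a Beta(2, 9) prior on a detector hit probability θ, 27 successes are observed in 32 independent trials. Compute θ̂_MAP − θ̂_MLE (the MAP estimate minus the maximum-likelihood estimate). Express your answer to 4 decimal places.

Posterior is Beta(29, 14); MAP = (29−1)/(43−2) = 28/41 ≈ 0.68293.
MLE ignores the prior: θ̂_MLE = k/n = 27/32 ≈ 0.84375.
Difference = 28/41 − 27/32 = -211/1312 ≈ -0.1608.

MAP − MLE = -0.1608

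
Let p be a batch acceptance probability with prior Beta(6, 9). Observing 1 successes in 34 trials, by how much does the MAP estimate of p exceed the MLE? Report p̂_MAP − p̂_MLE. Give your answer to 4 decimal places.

MAP − MLE = 0.0982

Posterior is Beta(7, 42); MAP = (7−1)/(49−2) = 6/47 ≈ 0.12766.
MLE ignores the prior: p̂_MLE = k/n = 1/34 ≈ 0.02941.
Difference = 6/47 − 1/34 = 157/1598 ≈ 0.0982.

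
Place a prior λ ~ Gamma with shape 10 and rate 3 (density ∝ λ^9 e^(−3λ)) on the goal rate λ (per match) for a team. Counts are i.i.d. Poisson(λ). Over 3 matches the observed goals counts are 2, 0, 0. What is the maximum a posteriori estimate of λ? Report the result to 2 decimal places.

λ̂_MAP = 1.83

Σxᵢ = 2+0+0 = 2, with n = 3.
Posterior ∝ λ^9e^(−3λ) · λ^2e^(−3λ) = λ^11e^(−6λ), i.e. Gamma(shape=12, rate=6).
The mode of a Gamma(a, b) with a ≥ 1 (shape–rate) is (a−1)/b = 11/6 ≈ 1.83.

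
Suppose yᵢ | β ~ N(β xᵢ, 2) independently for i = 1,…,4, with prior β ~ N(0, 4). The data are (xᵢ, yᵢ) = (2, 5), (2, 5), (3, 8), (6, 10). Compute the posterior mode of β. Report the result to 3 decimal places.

log p(β | y) = −Σ(yᵢ − βxᵢ)²/(2·2) − β²/(2·4) + const.
Setting the derivative to zero: Σxᵢ(yᵢ − βxᵢ)/2 − β/4 = 0, so β = Σxᵢyᵢ / (Σxᵢ² + σ²/τ²).
Σxᵢyᵢ = 2·5 + 2·5 + 3·8 + 6·10 = 104; Σxᵢ² = 53; σ²/τ² = 0.5.
β̂_MAP = 104 / (53 + 0.5) = 104/53.5 ≈ 1.944.

β̂_MAP = 1.944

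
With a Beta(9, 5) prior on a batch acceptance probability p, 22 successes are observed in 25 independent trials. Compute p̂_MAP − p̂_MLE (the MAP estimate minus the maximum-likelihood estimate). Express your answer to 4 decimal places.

Posterior is Beta(31, 8); MAP = (31−1)/(39−2) = 30/37 ≈ 0.81081.
MLE ignores the prior: p̂_MLE = k/n = 22/25 ≈ 0.88000.
Difference = 30/37 − 22/25 = -64/925 ≈ -0.0692.

MAP − MLE = -0.0692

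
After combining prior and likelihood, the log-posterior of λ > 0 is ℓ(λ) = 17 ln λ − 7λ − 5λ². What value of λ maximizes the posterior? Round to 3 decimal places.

λ̂_MAP = 1.000

ℓ'(λ) = 17/λ − 7 − 10λ. Setting this to zero and multiplying by λ: 10λ² + 7λ − 17 = 0.
λ = (−7 + √(7² + 4·10·17)) / (2·10) = (−7 + √729) / 20 = (−7 + 27)/20 = 1.
ℓ''(λ) = −17/λ² − 10 < 0, confirming a maximum.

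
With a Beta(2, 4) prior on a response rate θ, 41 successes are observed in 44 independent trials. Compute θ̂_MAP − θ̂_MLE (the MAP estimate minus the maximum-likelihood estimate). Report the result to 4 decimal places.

Posterior is Beta(43, 7); MAP = (43−1)/(50−2) = 42/48 ≈ 0.87500.
MLE ignores the prior: θ̂_MLE = k/n = 41/44 ≈ 0.93182.
Difference = 42/48 − 41/44 = -5/88 ≈ -0.0568.

MAP − MLE = -0.0568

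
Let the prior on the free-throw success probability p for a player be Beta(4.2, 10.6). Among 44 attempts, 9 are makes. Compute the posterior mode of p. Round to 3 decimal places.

p̂_MAP = 0.215

Prior: Beta(4.2, 10.6).
Data: 9 successes in 44 trials. The binomial likelihood contributes p^9(1−p)^35, so the posterior is Beta(4.2+9, 10.6+35) = Beta(13.2, 45.6).
For Beta(a, b) with a, b > 1 the mode is (a−1)/(a+b−2) = 12.2/56.8 ≈ 0.215.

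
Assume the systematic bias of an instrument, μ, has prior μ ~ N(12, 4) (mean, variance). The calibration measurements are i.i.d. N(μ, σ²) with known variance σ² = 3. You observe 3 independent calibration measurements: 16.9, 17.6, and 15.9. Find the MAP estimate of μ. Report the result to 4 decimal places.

μ̂_MAP = 15.8400

n = 3; x̄ = (16.9 + 17.6 + 15.9)/3 = 50.4/3 = 16.8.
For a Normal prior and Normal likelihood with known variance, the posterior is Normal; its mode equals its mean, the precision-weighted average.
Prior precision 1/σ₀² = 1/4 = 0.25; data precision n/σ² = 3/3 = 1.
μ̂ = (0.25·12 + 1·16.8) / (0.25 + 1) = 19.8/1.25 = 15.8400.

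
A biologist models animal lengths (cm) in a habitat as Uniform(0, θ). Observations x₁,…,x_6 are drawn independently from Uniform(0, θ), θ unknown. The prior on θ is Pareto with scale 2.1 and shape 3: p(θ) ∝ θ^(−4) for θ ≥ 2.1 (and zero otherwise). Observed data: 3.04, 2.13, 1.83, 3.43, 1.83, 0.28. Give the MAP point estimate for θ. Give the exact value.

θ̂_MAP = 3.43

The Uniform(0, θ) likelihood is θ^(−n) for θ ≥ max(xᵢ), zero otherwise. Here max(xᵢ) = 3.43.
Posterior ∝ θ^(−4) · θ^(−6) = θ^(−10) on θ ≥ max(2.1, 3.43) = 3.43.
This density is strictly decreasing in θ, so the posterior mode lies at the lower boundary of the support.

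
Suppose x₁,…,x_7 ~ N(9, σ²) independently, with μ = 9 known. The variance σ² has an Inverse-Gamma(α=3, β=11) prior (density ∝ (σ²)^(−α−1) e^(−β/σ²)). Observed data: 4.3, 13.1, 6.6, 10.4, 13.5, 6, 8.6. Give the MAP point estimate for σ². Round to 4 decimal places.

Sum of squared deviations about the known mean: SS = (4.3−9)² + (13.1−9)² + (6.6−9)² + (10.4−9)² + (13.5−9)² + (6−9)² + (8.6−9)² = 76.03.
The Normal likelihood contributes (σ²)^(−n/2) exp(−SS/(2σ²)), so the posterior is Inverse-Gamma(α + n/2, β + SS/2) = Inverse-Gamma(6.5, 49.015).
The mode of Inverse-Gamma(a, b) is b/(a+1) = 49.015/7.5 ≈ 6.5353.

σ̂²_MAP = 6.5353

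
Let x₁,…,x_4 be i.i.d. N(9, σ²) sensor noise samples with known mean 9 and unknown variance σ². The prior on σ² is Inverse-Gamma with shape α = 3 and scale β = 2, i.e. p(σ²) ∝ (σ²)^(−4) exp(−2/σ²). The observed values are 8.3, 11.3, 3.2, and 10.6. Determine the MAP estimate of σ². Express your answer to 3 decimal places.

σ̂²_MAP = 3.832

Sum of squared deviations about the known mean: SS = (8.3−9)² + (11.3−9)² + (3.2−9)² + (10.6−9)² = 41.98.
The Normal likelihood contributes (σ²)^(−n/2) exp(−SS/(2σ²)), so the posterior is Inverse-Gamma(α + n/2, β + SS/2) = Inverse-Gamma(5, 22.99).
The mode of Inverse-Gamma(a, b) is b/(a+1) = 22.99/6 ≈ 3.832.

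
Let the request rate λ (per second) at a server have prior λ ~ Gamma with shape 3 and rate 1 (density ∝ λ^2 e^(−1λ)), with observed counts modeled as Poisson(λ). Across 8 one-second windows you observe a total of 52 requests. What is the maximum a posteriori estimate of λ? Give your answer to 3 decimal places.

Σxᵢ = 52, n = 8.
Posterior ∝ λ^2e^(−1λ) · λ^52e^(−8λ) = λ^54e^(−9λ), i.e. Gamma(shape=55, rate=9).
The mode of a Gamma(a, b) with a ≥ 1 (shape–rate) is (a−1)/b = 54/9 ≈ 6.000.

λ̂_MAP = 6.000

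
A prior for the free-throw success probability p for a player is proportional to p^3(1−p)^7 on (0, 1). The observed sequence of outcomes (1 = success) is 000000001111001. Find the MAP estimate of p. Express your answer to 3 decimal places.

The prior density ∝ p^3(1−p)^7 is the kernel of Beta(4, 8).
Data: 5 successes in 15 trials (from the sequence). The binomial likelihood contributes p^5(1−p)^10, so the posterior is Beta(4+5, 8+10) = Beta(9, 18).
For Beta(a, b) with a, b > 1 the mode is (a−1)/(a+b−2) = 8/25 ≈ 0.320.

p̂_MAP = 0.320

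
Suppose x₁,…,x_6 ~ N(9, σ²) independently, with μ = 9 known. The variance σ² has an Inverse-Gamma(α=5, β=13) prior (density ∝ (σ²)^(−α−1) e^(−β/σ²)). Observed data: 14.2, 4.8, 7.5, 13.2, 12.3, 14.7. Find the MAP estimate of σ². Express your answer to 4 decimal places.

Sum of squared deviations about the known mean: SS = (14.2−9)² + (4.8−9)² + (7.5−9)² + (13.2−9)² + (12.3−9)² + (14.7−9)² = 107.95.
The Normal likelihood contributes (σ²)^(−n/2) exp(−SS/(2σ²)), so the posterior is Inverse-Gamma(α + n/2, β + SS/2) = Inverse-Gamma(8, 66.975).
The mode of Inverse-Gamma(a, b) is b/(a+1) = 66.975/9 ≈ 7.4417.

σ̂²_MAP = 7.4417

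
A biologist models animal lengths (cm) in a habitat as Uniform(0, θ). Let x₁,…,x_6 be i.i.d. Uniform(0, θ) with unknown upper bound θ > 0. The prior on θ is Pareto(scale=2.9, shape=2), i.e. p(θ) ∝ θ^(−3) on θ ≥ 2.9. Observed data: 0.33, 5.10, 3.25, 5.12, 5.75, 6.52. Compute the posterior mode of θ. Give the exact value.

The Uniform(0, θ) likelihood is θ^(−n) for θ ≥ max(xᵢ), zero otherwise. Here max(xᵢ) = 6.52.
Posterior ∝ θ^(−3) · θ^(−6) = θ^(−9) on θ ≥ max(2.9, 6.52) = 6.52.
This density is strictly decreasing in θ, so the posterior mode lies at the lower boundary of the support.

θ̂_MAP = 6.52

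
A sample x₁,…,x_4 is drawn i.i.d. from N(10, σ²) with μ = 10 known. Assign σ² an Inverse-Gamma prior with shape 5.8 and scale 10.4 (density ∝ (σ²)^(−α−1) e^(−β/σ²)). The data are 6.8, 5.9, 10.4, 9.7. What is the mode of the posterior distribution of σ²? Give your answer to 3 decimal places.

Sum of squared deviations about the known mean: SS = (6.8−10)² + (5.9−10)² + (10.4−10)² + (9.7−10)² = 27.3.
The Normal likelihood contributes (σ²)^(−n/2) exp(−SS/(2σ²)), so the posterior is Inverse-Gamma(α + n/2, β + SS/2) = Inverse-Gamma(7.8, 24.05).
The mode of Inverse-Gamma(a, b) is b/(a+1) = 24.05/8.8 ≈ 2.733.

σ̂²_MAP = 2.733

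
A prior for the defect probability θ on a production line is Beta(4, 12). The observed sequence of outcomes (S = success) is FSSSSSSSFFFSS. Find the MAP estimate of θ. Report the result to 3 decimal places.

Prior: Beta(4, 12).
Data: 9 successes in 13 trials (from the sequence). The binomial likelihood contributes θ^9(1−θ)^4, so the posterior is Beta(4+9, 12+4) = Beta(13, 16).
For Beta(a, b) with a, b > 1 the mode is (a−1)/(a+b−2) = 12/27 ≈ 0.444.

θ̂_MAP = 0.444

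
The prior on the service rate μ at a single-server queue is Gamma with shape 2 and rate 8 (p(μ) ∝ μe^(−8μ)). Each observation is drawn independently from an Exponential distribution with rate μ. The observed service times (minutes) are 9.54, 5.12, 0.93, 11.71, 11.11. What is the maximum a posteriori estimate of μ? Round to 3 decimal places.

The Exponential(rate=μ) likelihood is ∝ μ^n e^(−μΣtᵢ). Here n = 5 and Σtᵢ = 9.54 + 5.12 + 0.93 + 11.71 + 11.11 = 38.41.
Posterior ∝ μe^(−8μ) · μ^5e^(−38.41μ) = μ^6e^(−46.41μ), i.e. Gamma(7, 46.41).
Mode = (a−1)/b = 6/46.41 ≈ 0.129.

μ̂_MAP = 0.129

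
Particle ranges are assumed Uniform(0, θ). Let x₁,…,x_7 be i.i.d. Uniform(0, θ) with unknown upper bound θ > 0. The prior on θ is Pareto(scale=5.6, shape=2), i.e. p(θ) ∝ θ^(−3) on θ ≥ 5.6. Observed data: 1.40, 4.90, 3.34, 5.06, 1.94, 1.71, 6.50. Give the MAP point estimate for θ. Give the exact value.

θ̂_MAP = 6.50

The Uniform(0, θ) likelihood is θ^(−n) for θ ≥ max(xᵢ), zero otherwise. Here max(xᵢ) = 6.50.
Posterior ∝ θ^(−3) · θ^(−7) = θ^(−10) on θ ≥ max(5.6, 6.50) = 6.50.
This density is strictly decreasing in θ, so the posterior mode lies at the lower boundary of the support.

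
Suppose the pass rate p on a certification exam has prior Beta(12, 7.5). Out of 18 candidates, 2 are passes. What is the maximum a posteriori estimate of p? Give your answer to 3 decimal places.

p̂_MAP = 0.366

Prior: Beta(12, 7.5).
Data: 2 successes in 18 trials. The binomial likelihood contributes p^2(1−p)^16, so the posterior is Beta(12+2, 7.5+16) = Beta(14, 23.5).
For Beta(a, b) with a, b > 1 the mode is (a−1)/(a+b−2) = 13/35.5 ≈ 0.366.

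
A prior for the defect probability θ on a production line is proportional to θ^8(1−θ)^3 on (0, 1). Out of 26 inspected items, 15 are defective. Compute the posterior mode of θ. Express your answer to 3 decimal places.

θ̂_MAP = 0.622

The prior density ∝ θ^8(1−θ)^3 is the kernel of Beta(9, 4).
Data: 15 successes in 26 trials. The binomial likelihood contributes θ^15(1−θ)^11, so the posterior is Beta(9+15, 4+11) = Beta(24, 15).
For Beta(a, b) with a, b > 1 the mode is (a−1)/(a+b−2) = 23/37 ≈ 0.622.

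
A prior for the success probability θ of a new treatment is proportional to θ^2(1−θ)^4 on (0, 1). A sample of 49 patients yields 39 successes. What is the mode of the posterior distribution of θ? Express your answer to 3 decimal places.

θ̂_MAP = 0.745

The prior density ∝ θ^2(1−θ)^4 is the kernel of Beta(3, 5).
Data: 39 successes in 49 trials. The binomial likelihood contributes θ^39(1−θ)^10, so the posterior is Beta(3+39, 5+10) = Beta(42, 15).
For Beta(a, b) with a, b > 1 the mode is (a−1)/(a+b−2) = 41/55 ≈ 0.745.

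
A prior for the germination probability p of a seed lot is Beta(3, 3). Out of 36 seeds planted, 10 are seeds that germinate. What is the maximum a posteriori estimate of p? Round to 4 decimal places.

Prior: Beta(3, 3).
Data: 10 successes in 36 trials. The binomial likelihood contributes p^10(1−p)^26, so the posterior is Beta(3+10, 3+26) = Beta(13, 29).
For Beta(a, b) with a, b > 1 the mode is (a−1)/(a+b−2) = 12/40 ≈ 0.3000.

p̂_MAP = 0.3000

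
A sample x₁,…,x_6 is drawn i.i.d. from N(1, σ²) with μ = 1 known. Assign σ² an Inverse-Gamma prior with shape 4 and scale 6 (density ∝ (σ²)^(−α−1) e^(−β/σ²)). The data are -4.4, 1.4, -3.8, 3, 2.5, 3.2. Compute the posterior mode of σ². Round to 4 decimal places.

Sum of squared deviations about the known mean: SS = (-4.4−1)² + (1.4−1)² + (-3.8−1)² + (3−1)² + (2.5−1)² + (3.2−1)² = 63.45.
The Normal likelihood contributes (σ²)^(−n/2) exp(−SS/(2σ²)), so the posterior is Inverse-Gamma(α + n/2, β + SS/2) = Inverse-Gamma(7, 37.725).
The mode of Inverse-Gamma(a, b) is b/(a+1) = 37.725/8 ≈ 4.7156.

σ̂²_MAP = 4.7156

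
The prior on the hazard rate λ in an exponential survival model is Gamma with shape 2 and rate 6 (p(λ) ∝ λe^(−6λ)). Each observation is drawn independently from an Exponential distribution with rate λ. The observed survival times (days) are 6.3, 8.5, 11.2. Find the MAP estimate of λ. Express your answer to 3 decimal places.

λ̂_MAP = 0.125

The Exponential(rate=λ) likelihood is ∝ λ^n e^(−λΣtᵢ). Here n = 3 and Σtᵢ = 6.3 + 8.5 + 11.2 = 26.
Posterior ∝ λe^(−6λ) · λ^3e^(−26λ) = λ^4e^(−32λ), i.e. Gamma(5, 32).
Mode = (a−1)/b = 4/32 ≈ 0.125.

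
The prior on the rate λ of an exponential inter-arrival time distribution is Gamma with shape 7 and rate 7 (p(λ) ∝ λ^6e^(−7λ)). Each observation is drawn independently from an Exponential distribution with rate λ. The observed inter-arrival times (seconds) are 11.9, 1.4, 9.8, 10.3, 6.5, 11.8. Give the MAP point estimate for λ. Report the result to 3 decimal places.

The Exponential(rate=λ) likelihood is ∝ λ^n e^(−λΣtᵢ). Here n = 6 and Σtᵢ = 11.9 + 1.4 + 9.8 + 10.3 + 6.5 + 11.8 = 51.7.
Posterior ∝ λ^6e^(−7λ) · λ^6e^(−51.7λ) = λ^12e^(−58.7λ), i.e. Gamma(13, 58.7).
Mode = (a−1)/b = 12/58.7 ≈ 0.204.

λ̂_MAP = 0.204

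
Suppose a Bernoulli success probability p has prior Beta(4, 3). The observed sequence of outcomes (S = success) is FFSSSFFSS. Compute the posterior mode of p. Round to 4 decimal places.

p̂_MAP = 0.5714

Prior: Beta(4, 3).
Data: 5 successes in 9 trials (from the sequence). The binomial likelihood contributes p^5(1−p)^4, so the posterior is Beta(4+5, 3+4) = Beta(9, 7).
For Beta(a, b) with a, b > 1 the mode is (a−1)/(a+b−2) = 8/14 ≈ 0.5714.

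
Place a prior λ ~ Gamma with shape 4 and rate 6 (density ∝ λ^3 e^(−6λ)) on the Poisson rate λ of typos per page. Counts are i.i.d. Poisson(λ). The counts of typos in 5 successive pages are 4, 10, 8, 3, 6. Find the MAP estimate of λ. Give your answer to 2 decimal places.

λ̂_MAP = 3.09

Σxᵢ = 4+10+8+3+6 = 31, with n = 5.
Posterior ∝ λ^3e^(−6λ) · λ^31e^(−5λ) = λ^34e^(−11λ), i.e. Gamma(shape=35, rate=11).
The mode of a Gamma(a, b) with a ≥ 1 (shape–rate) is (a−1)/b = 34/11 ≈ 3.09.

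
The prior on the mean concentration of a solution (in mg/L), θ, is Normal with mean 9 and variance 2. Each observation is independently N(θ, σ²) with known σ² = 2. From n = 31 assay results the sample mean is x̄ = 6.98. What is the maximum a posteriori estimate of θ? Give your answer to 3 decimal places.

θ̂_MAP = 7.043

n = 31, x̄ = 6.98.
For a Normal prior and Normal likelihood with known variance, the posterior is Normal; its mode equals its mean, the precision-weighted average.
Prior precision 1/σ₀² = 1/2 = 0.5; data precision n/σ² = 31/2 = 15.5.
θ̂ = (0.5·9 + 15.5·6.98) / (0.5 + 15.5) = 112.69/16 = 7.043125 ≈ 7.043.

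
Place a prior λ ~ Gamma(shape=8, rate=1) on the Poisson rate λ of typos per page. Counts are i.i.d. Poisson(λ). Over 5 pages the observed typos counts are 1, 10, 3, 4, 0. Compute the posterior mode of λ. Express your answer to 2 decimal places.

λ̂_MAP = 4.17

Σxᵢ = 1+10+3+4+0 = 18, with n = 5.
Posterior ∝ λ^7e^(−1λ) · λ^18e^(−5λ) = λ^25e^(−6λ), i.e. Gamma(shape=26, rate=6).
The mode of a Gamma(a, b) with a ≥ 1 (shape–rate) is (a−1)/b = 25/6 ≈ 4.17.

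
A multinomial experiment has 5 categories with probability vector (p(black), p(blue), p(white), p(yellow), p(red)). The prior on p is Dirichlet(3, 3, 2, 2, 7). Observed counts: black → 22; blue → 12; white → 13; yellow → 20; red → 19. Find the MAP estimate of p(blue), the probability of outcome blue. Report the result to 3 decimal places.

MAP estimate of p(blue) = 0.143

The posterior is Dirichlet(αᵢ + nᵢ) = Dirichlet(25, 15, 15, 22, 26).
For a Dirichlet(a₁,…,a_K) with all aᵢ > 1, the mode has j-th component (aⱼ − 1)/(Σaᵢ − K).
Here Σaᵢ = 103 and K = 5, so p(blue) = (15 − 1)/(103 − 5) = 14/98 ≈ 0.143.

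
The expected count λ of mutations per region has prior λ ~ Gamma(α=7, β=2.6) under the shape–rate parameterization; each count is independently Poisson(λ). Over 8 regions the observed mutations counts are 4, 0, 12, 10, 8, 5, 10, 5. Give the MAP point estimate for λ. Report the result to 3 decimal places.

λ̂_MAP = 5.660

Σxᵢ = 4+0+12+10+8+5+10+5 = 54, with n = 8.
Posterior ∝ λ^6e^(−2.6λ) · λ^54e^(−8λ) = λ^60e^(−10.6λ), i.e. Gamma(shape=61, rate=10.6).
The mode of a Gamma(a, b) with a ≥ 1 (shape–rate) is (a−1)/b = 60/10.6 ≈ 5.660.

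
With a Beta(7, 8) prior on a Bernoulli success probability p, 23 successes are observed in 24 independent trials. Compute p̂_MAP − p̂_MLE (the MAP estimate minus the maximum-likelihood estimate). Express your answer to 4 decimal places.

MAP − MLE = -0.1745

Posterior is Beta(30, 9); MAP = (30−1)/(39−2) = 29/37 ≈ 0.78378.
MLE ignores the prior: p̂_MLE = k/n = 23/24 ≈ 0.95833.
Difference = 29/37 − 23/24 = -155/888 ≈ -0.1745.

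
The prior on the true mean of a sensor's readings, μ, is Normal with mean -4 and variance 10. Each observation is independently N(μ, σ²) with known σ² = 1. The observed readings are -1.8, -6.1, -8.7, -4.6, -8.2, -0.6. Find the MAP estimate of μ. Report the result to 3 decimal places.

n = 6; x̄ = ((-1.8) + (-6.1) + (-8.7) + (-4.6) + (-8.2) + (-0.6))/6 = -30/6 = -5.
For a Normal prior and Normal likelihood with known variance, the posterior is Normal; its mode equals its mean, the precision-weighted average.
Prior precision 1/σ₀² = 1/10 = 0.1; data precision n/σ² = 6/1 = 6.
μ̂ = (0.1·(-4) + 6·(-5)) / (0.1 + 6) = (-30.4)/6.1 = -304/61 ≈ -4.984.

μ̂_MAP = -4.984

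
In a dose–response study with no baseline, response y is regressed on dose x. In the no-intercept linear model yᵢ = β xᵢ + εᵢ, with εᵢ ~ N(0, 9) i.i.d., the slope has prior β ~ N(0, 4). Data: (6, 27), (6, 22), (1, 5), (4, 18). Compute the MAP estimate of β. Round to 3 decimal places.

β̂_MAP = 4.066

log p(β | y) = −Σ(yᵢ − βxᵢ)²/(2·9) − β²/(2·4) + const.
Setting the derivative to zero: Σxᵢ(yᵢ − βxᵢ)/9 − β/4 = 0, so β = Σxᵢyᵢ / (Σxᵢ² + σ²/τ²).
Σxᵢyᵢ = 6·27 + 6·22 + 1·5 + 4·18 = 371; Σxᵢ² = 89; σ²/τ² = 2.25.
β̂_MAP = 371 / (89 + 2.25) = 371/91.25 ≈ 4.066.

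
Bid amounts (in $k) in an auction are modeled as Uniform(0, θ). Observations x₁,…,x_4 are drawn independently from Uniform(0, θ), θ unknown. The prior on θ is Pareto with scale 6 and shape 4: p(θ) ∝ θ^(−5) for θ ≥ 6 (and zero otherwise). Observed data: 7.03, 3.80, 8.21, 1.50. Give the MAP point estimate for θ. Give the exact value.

θ̂_MAP = 8.21

The Uniform(0, θ) likelihood is θ^(−n) for θ ≥ max(xᵢ), zero otherwise. Here max(xᵢ) = 8.21.
Posterior ∝ θ^(−5) · θ^(−4) = θ^(−9) on θ ≥ max(6, 8.21) = 8.21.
This density is strictly decreasing in θ, so the posterior mode lies at the lower boundary of the support.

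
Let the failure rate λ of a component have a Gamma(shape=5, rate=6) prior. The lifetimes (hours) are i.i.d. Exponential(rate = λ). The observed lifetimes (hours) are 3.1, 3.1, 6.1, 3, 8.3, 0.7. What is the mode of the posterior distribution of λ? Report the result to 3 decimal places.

λ̂_MAP = 0.330

The Exponential(rate=λ) likelihood is ∝ λ^n e^(−λΣtᵢ). Here n = 6 and Σtᵢ = 3.1 + 3.1 + 6.1 + 3 + 8.3 + 0.7 = 24.3.
Posterior ∝ λ^4e^(−6λ) · λ^6e^(−24.3λ) = λ^10e^(−30.3λ), i.e. Gamma(11, 30.3).
Mode = (a−1)/b = 10/30.3 ≈ 0.330.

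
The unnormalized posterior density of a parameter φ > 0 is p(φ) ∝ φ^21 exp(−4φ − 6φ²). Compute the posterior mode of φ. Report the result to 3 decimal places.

ℓ'(φ) = 21/φ − 4 − 12φ. Setting this to zero and multiplying by φ: 12φ² + 4φ − 21 = 0.
φ = (−4 + √(4² + 4·12·21)) / (2·12) = (−4 + √1024) / 24 = (−4 + 32)/24 = 7/6.
ℓ''(φ) = −21/φ² − 12 < 0, confirming a maximum.

φ̂_MAP = 1.167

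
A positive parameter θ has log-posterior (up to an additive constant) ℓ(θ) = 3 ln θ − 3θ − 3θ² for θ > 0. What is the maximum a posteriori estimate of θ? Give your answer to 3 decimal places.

ℓ'(θ) = 3/θ − 3 − 6θ. Setting this to zero and multiplying by θ: 6θ² + 3θ − 3 = 0.
θ = (−3 + √(3² + 4·6·3)) / (2·6) = (−3 + √81) / 12 = (−3 + 9)/12 = 1/2.
ℓ''(θ) = −3/θ² − 6 < 0, confirming a maximum.

θ̂_MAP = 0.500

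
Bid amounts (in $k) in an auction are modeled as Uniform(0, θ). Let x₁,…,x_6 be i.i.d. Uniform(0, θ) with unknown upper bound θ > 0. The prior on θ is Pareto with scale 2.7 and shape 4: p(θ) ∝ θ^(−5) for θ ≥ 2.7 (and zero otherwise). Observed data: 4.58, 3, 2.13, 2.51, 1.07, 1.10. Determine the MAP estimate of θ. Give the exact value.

The Uniform(0, θ) likelihood is θ^(−n) for θ ≥ max(xᵢ), zero otherwise. Here max(xᵢ) = 4.58.
Posterior ∝ θ^(−5) · θ^(−6) = θ^(−11) on θ ≥ max(2.7, 4.58) = 4.58.
This density is strictly decreasing in θ, so the posterior mode lies at the lower boundary of the support.

θ̂_MAP = 4.58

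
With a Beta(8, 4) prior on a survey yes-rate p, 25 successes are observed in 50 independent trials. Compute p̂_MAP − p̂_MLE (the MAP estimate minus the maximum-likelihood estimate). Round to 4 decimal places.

MAP − MLE = 0.0333

Posterior is Beta(33, 29); MAP = (33−1)/(62−2) = 32/60 ≈ 0.53333.
MLE ignores the prior: p̂_MLE = k/n = 25/50 ≈ 0.50000.
Difference = 32/60 − 25/50 = 1/30 ≈ 0.0333.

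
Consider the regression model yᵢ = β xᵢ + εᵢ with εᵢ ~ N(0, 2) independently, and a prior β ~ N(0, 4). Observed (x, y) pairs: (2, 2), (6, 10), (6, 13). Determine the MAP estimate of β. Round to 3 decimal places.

β̂_MAP = 1.856

log p(β | y) = −Σ(yᵢ − βxᵢ)²/(2·2) − β²/(2·4) + const.
Setting the derivative to zero: Σxᵢ(yᵢ − βxᵢ)/2 − β/4 = 0, so β = Σxᵢyᵢ / (Σxᵢ² + σ²/τ²).
Σxᵢyᵢ = 2·2 + 6·10 + 6·13 = 142; Σxᵢ² = 76; σ²/τ² = 0.5.
β̂_MAP = 142 / (76 + 0.5) = 142/76.5 ≈ 1.856.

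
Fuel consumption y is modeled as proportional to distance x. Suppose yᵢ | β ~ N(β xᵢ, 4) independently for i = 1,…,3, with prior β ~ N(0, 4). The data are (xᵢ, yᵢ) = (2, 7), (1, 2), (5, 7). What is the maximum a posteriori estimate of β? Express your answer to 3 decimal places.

log p(β | y) = −Σ(yᵢ − βxᵢ)²/(2·4) − β²/(2·4) + const.
Setting the derivative to zero: Σxᵢ(yᵢ − βxᵢ)/4 − β/4 = 0, so β = Σxᵢyᵢ / (Σxᵢ² + σ²/τ²).
Σxᵢyᵢ = 2·7 + 1·2 + 5·7 = 51; Σxᵢ² = 30; σ²/τ² = 1.
β̂_MAP = 51 / (30 + 1) = 51/31 ≈ 1.645.

β̂_MAP = 1.645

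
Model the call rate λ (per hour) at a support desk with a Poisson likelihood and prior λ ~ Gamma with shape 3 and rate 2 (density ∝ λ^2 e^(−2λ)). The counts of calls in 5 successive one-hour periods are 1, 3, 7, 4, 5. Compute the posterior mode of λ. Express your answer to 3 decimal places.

λ̂_MAP = 3.143

Σxᵢ = 1+3+7+4+5 = 20, with n = 5.
Posterior ∝ λ^2e^(−2λ) · λ^20e^(−5λ) = λ^22e^(−7λ), i.e. Gamma(shape=23, rate=7).
The mode of a Gamma(a, b) with a ≥ 1 (shape–rate) is (a−1)/b = 22/7 ≈ 3.143.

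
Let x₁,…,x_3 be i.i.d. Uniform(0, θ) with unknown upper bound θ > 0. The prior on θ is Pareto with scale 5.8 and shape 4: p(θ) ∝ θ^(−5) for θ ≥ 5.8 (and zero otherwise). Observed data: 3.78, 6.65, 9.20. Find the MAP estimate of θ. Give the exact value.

The Uniform(0, θ) likelihood is θ^(−n) for θ ≥ max(xᵢ), zero otherwise. Here max(xᵢ) = 9.20.
Posterior ∝ θ^(−5) · θ^(−3) = θ^(−8) on θ ≥ max(5.8, 9.20) = 9.20.
This density is strictly decreasing in θ, so the posterior mode lies at the lower boundary of the support.

θ̂_MAP = 9.20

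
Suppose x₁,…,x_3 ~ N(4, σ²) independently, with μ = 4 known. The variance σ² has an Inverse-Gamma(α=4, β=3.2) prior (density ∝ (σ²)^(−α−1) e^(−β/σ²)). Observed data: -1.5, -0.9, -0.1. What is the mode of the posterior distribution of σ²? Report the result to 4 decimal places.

σ̂²_MAP = 5.9592

Sum of squared deviations about the known mean: SS = (-1.5−4)² + (-0.9−4)² + (-0.1−4)² = 71.07.
The Normal likelihood contributes (σ²)^(−n/2) exp(−SS/(2σ²)), so the posterior is Inverse-Gamma(α + n/2, β + SS/2) = Inverse-Gamma(5.5, 38.735).
The mode of Inverse-Gamma(a, b) is b/(a+1) = 38.735/6.5 ≈ 5.9592.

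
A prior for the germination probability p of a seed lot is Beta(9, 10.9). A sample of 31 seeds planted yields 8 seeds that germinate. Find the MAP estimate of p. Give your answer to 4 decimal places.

Prior: Beta(9, 10.9).
Data: 8 successes in 31 trials. The binomial likelihood contributes p^8(1−p)^23, so the posterior is Beta(9+8, 10.9+23) = Beta(17, 33.9).
For Beta(a, b) with a, b > 1 the mode is (a−1)/(a+b−2) = 16/48.9 ≈ 0.3272.

p̂_MAP = 0.3272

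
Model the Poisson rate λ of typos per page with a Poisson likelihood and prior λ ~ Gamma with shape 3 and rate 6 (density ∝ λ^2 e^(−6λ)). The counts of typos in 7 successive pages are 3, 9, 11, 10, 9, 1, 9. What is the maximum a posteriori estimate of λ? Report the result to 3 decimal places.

λ̂_MAP = 4.154

Σxᵢ = 3+9+11+10+9+1+9 = 52, with n = 7.
Posterior ∝ λ^2e^(−6λ) · λ^52e^(−7λ) = λ^54e^(−13λ), i.e. Gamma(shape=55, rate=13).
The mode of a Gamma(a, b) with a ≥ 1 (shape–rate) is (a−1)/b = 54/13 ≈ 4.154.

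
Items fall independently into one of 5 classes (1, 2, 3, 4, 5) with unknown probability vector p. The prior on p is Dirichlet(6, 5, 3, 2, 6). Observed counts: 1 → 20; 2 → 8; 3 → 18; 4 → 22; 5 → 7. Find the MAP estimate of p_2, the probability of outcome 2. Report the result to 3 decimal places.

The posterior is Dirichlet(αᵢ + nᵢ) = Dirichlet(26, 13, 21, 24, 13).
For a Dirichlet(a₁,…,a_K) with all aᵢ > 1, the mode has j-th component (aⱼ − 1)/(Σaᵢ − K).
Here Σaᵢ = 97 and K = 5, so p_2 = (13 − 1)/(97 − 5) = 12/92 ≈ 0.130.

MAP estimate: 0.130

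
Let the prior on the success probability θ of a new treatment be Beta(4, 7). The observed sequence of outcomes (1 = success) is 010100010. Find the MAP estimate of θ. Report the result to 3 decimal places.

θ̂_MAP = 0.333

Prior: Beta(4, 7).
Data: 3 successes in 9 trials (from the sequence). The binomial likelihood contributes θ^3(1−θ)^6, so the posterior is Beta(4+3, 7+6) = Beta(7, 13).
For Beta(a, b) with a, b > 1 the mode is (a−1)/(a+b−2) = 6/18 ≈ 0.333.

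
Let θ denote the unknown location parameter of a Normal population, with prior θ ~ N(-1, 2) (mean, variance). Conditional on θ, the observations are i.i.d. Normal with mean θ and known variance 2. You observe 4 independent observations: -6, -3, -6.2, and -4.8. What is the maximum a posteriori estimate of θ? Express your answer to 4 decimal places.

n = 4; x̄ = ((-6) + (-3) + (-6.2) + (-4.8))/4 = -20/4 = -5.
For a Normal prior and Normal likelihood with known variance, the posterior is Normal; its mode equals its mean, the precision-weighted average.
Prior precision 1/σ₀² = 1/2 = 0.5; data precision n/σ² = 4/2 = 2.
θ̂ = (0.5·(-1) + 2·(-5)) / (0.5 + 2) = (-10.5)/2.5 = -4.2000.

θ̂_MAP = -4.2000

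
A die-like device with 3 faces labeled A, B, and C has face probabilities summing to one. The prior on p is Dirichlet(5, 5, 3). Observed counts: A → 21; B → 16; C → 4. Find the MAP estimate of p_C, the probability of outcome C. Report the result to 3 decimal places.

The posterior is Dirichlet(αᵢ + nᵢ) = Dirichlet(26, 21, 7).
For a Dirichlet(a₁,…,a_K) with all aᵢ > 1, the mode has j-th component (aⱼ − 1)/(Σaᵢ − K).
Here Σaᵢ = 54 and K = 3, so p_C = (7 − 1)/(54 − 3) = 6/51 ≈ 0.118.

MAP estimate of p_C = 0.118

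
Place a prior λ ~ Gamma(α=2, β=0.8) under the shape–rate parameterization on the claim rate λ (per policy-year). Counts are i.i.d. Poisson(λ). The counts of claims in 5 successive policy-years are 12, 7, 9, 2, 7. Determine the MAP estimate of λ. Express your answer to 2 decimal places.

λ̂_MAP = 6.55

Σxᵢ = 12+7+9+2+7 = 37, with n = 5.
Posterior ∝ λe^(−0.8λ) · λ^37e^(−5λ) = λ^38e^(−5.8λ), i.e. Gamma(shape=39, rate=5.8).
The mode of a Gamma(a, b) with a ≥ 1 (shape–rate) is (a−1)/b = 38/5.8 ≈ 6.55.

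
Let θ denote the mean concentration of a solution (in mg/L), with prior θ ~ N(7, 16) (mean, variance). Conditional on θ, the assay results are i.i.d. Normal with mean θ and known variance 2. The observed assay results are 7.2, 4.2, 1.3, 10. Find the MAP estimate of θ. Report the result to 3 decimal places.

n = 4; x̄ = (7.2 + 4.2 + 1.3 + 10)/4 = 22.7/4 = 5.675.
For a Normal prior and Normal likelihood with known variance, the posterior is Normal; its mode equals its mean, the precision-weighted average.
Prior precision 1/σ₀² = 1/16 = 0.0625; data precision n/σ² = 4/2 = 2.
θ̂ = (0.0625·7 + 2·5.675) / (0.0625 + 2) = 11.7875/2.0625 = 943/165 ≈ 5.715.

θ̂_MAP = 5.715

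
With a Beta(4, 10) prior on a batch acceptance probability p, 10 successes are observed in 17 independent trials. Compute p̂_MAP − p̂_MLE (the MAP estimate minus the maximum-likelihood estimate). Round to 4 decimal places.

MAP − MLE = -0.1400

Posterior is Beta(14, 17); MAP = (14−1)/(31−2) = 13/29 ≈ 0.44828.
MLE ignores the prior: p̂_MLE = k/n = 10/17 ≈ 0.58824.
Difference = 13/29 − 10/17 = -69/493 ≈ -0.1400.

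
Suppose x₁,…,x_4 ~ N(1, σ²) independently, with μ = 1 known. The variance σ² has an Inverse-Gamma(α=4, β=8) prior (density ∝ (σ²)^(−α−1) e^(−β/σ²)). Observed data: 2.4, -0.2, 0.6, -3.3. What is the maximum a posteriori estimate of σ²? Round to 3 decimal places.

Sum of squared deviations about the known mean: SS = (2.4−1)² + (-0.2−1)² + (0.6−1)² + (-3.3−1)² = 22.05.
The Normal likelihood contributes (σ²)^(−n/2) exp(−SS/(2σ²)), so the posterior is Inverse-Gamma(α + n/2, β + SS/2) = Inverse-Gamma(6, 19.025).
The mode of Inverse-Gamma(a, b) is b/(a+1) = 19.025/7 ≈ 2.718.

σ̂²_MAP = 2.718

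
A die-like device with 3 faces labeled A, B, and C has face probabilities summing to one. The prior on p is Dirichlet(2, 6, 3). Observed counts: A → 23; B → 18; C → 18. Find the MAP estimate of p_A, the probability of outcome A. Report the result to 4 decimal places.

The posterior is Dirichlet(αᵢ + nᵢ) = Dirichlet(25, 24, 21).
For a Dirichlet(a₁,…,a_K) with all aᵢ > 1, the mode has j-th component (aⱼ − 1)/(Σaᵢ − K).
Here Σaᵢ = 70 and K = 3, so p_A = (25 − 1)/(70 − 3) = 24/67 ≈ 0.3582.

MAP estimate of p_A = 0.3582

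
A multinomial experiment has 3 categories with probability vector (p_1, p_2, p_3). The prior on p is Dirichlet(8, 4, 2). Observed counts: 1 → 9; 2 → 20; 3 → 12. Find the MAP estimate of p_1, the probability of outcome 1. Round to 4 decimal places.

The posterior is Dirichlet(αᵢ + nᵢ) = Dirichlet(17, 24, 14).
For a Dirichlet(a₁,…,a_K) with all aᵢ > 1, the mode has j-th component (aⱼ − 1)/(Σaᵢ − K).
Here Σaᵢ = 55 and K = 3, so p_1 = (17 − 1)/(55 − 3) = 16/52 ≈ 0.3077.

MAP estimate: 0.3077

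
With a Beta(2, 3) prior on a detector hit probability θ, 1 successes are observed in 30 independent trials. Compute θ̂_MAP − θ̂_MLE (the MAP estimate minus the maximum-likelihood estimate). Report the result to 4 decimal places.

Posterior is Beta(3, 32); MAP = (3−1)/(35−2) = 2/33 ≈ 0.06061.
MLE ignores the prior: θ̂_MLE = k/n = 1/30 ≈ 0.03333.
Difference = 2/33 − 1/30 = 3/110 ≈ 0.0273.

MAP − MLE = 0.0273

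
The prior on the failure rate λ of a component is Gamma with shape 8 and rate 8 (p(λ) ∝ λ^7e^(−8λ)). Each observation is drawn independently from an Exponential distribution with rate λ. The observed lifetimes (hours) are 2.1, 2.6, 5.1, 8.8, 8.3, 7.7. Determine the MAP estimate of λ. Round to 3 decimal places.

λ̂_MAP = 0.305

The Exponential(rate=λ) likelihood is ∝ λ^n e^(−λΣtᵢ). Here n = 6 and Σtᵢ = 2.1 + 2.6 + 5.1 + 8.8 + 8.3 + 7.7 = 34.6.
Posterior ∝ λ^7e^(−8λ) · λ^6e^(−34.6λ) = λ^13e^(−42.6λ), i.e. Gamma(14, 42.6).
Mode = (a−1)/b = 13/42.6 ≈ 0.305.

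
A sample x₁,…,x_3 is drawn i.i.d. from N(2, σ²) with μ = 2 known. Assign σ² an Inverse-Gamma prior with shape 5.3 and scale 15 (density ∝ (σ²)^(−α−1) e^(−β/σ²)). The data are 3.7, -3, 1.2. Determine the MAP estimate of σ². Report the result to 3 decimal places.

σ̂²_MAP = 3.752

Sum of squared deviations about the known mean: SS = (3.7−2)² + (-3−2)² + (1.2−2)² = 28.53.
The Normal likelihood contributes (σ²)^(−n/2) exp(−SS/(2σ²)), so the posterior is Inverse-Gamma(α + n/2, β + SS/2) = Inverse-Gamma(6.8, 29.265).
The mode of Inverse-Gamma(a, b) is b/(a+1) = 29.265/7.8 ≈ 3.752.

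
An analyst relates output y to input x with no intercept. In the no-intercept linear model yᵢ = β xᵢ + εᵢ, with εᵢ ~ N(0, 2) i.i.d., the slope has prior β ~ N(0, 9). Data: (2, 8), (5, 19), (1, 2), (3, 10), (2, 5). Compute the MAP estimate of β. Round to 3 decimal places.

log p(β | y) = −Σ(yᵢ − βxᵢ)²/(2·2) − β²/(2·9) + const.
Setting the derivative to zero: Σxᵢ(yᵢ − βxᵢ)/2 − β/9 = 0, so β = Σxᵢyᵢ / (Σxᵢ² + σ²/τ²).
Σxᵢyᵢ = 2·8 + 5·19 + 1·2 + 3·10 + 2·5 = 153; Σxᵢ² = 43; σ²/τ² = 2/9.
β̂_MAP = 153 / (43 + 2/9) = 153/(389/9) = 1377/389 ≈ 3.540.

β̂_MAP = 3.540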